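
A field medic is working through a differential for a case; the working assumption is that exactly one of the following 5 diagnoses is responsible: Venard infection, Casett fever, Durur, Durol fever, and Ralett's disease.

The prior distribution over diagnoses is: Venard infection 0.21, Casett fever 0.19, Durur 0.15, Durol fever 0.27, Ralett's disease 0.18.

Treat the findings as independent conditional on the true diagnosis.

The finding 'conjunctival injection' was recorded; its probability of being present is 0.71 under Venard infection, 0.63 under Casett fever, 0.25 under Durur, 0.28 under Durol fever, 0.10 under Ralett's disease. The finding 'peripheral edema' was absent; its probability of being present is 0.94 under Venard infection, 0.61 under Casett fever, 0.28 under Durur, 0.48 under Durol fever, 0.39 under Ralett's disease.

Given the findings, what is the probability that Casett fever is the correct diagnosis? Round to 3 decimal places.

For each hypothesis, the unnormalized posterior weight is prior × product of the finding likelihoods (using 1 − P(present | H) for each absent finding):
  Venard infection: 0.21 × 0.71 × (1 − 0.94) = 0.008946
  Casett fever: 0.19 × 0.63 × (1 − 0.61) = 0.046683
  Durur: 0.15 × 0.25 × (1 − 0.28) = 0.027
  Durol fever: 0.27 × 0.28 × (1 − 0.48) = 0.039312
  Ralett's disease: 0.18 × 0.10 × (1 − 0.39) = 0.01098
Marginal likelihood of the evidence = 0.13292.
P(Casett fever | evidence) = 0.046683 / 0.13292 ≈ 0.351.

0.351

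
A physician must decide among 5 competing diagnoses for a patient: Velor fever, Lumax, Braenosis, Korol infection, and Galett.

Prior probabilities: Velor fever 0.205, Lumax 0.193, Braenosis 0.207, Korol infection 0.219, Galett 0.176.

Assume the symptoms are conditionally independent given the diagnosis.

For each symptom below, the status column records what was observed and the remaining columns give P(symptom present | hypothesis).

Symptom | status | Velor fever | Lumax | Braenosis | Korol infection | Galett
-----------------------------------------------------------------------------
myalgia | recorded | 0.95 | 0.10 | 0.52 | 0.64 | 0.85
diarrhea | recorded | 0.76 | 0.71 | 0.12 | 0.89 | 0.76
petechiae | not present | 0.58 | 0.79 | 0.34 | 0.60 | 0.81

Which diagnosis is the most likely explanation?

By Bayes' rule with conditional independence, the unnormalized weight for each hypothesis is prior × ∏ likelihoods (using 1 − P(present | H) for each absent symptom):
  Velor fever: 0.205 × 0.95 × 0.76 × (1 − 0.58) = 0.062164
  Lumax: 0.193 × 0.10 × 0.71 × (1 − 0.79) = 0.0028776
  Braenosis: 0.207 × 0.52 × 0.12 × (1 − 0.34) = 0.0085251
  Korol infection: 0.219 × 0.64 × 0.89 × (1 − 0.60) = 0.049897
  Galett: 0.176 × 0.85 × 0.76 × (1 − 0.81) = 0.021602
Normalizing constant Z = 0.062164 + 0.0028776 + 0.0085251 + 0.049897 + 0.021602 = 0.14507.
P(Velor fever | evidence) ≈ 0.062164 / 0.14507 ≈ 0.429
P(Lumax | evidence) ≈ 0.0028776 / 0.14507 ≈ 0.020
P(Braenosis | evidence) ≈ 0.0085251 / 0.14507 ≈ 0.059
P(Korol infection | evidence) ≈ 0.049897 / 0.14507 ≈ 0.344
P(Galett | evidence) ≈ 0.021602 / 0.14507 ≈ 0.149
The largest is 0.429, so Velor fever is most probable.

Velor fever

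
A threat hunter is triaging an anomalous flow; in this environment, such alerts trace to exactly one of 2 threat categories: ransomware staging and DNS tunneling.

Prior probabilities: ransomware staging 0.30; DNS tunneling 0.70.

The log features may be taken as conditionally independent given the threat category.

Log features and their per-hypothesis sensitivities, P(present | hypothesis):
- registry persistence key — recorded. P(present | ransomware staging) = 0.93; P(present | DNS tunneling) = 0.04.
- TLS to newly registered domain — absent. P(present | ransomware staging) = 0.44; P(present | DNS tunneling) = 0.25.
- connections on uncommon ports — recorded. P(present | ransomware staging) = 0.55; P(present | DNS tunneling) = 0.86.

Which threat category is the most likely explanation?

For each hypothesis, the unnormalized posterior weight is prior × product of the log feature likelihoods (using 1 − P(present | H) for each absent log feature):
  ransomware staging: 0.30 × 0.93 × (1 − 0.44) × 0.55 = 0.085932
  DNS tunneling: 0.70 × 0.04 × (1 − 0.25) × 0.86 = 0.01806
Normalizing constant Z = 0.085932 + 0.01806 = 0.10399.
P(ransomware staging | evidence) ≈ 0.085932 / 0.10399 ≈ 0.826
P(DNS tunneling | evidence) ≈ 0.01806 / 0.10399 ≈ 0.174
The largest is 0.826, so ransomware staging is most probable.

ransomware staging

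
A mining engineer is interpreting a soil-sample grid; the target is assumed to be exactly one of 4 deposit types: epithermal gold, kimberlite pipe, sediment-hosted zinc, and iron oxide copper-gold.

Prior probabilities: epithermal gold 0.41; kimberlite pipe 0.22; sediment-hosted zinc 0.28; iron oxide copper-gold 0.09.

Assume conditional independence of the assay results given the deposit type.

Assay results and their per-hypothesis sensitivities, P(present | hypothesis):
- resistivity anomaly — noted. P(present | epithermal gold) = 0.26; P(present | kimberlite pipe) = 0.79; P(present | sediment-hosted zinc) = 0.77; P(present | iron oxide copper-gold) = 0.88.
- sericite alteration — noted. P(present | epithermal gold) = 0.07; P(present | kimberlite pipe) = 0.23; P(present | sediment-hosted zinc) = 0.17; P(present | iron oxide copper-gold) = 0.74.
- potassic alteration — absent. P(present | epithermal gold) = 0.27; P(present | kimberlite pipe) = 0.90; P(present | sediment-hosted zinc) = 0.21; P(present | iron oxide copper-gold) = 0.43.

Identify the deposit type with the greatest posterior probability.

iron oxide copper-gold

By Bayes' rule with conditional independence, the unnormalized weight for each hypothesis is prior × ∏ likelihoods (using 1 − P(present | H) for each absent assay result):
  epithermal gold: 0.41 × 0.26 × 0.07 × (1 − 0.27) = 0.0054473
  kimberlite pipe: 0.22 × 0.79 × 0.23 × (1 − 0.90) = 0.0039974
  sediment-hosted zinc: 0.28 × 0.77 × 0.17 × (1 − 0.21) = 0.028955
  iron oxide copper-gold: 0.09 × 0.88 × 0.74 × (1 − 0.43) = 0.033407
Marginal likelihood of the evidence = 0.071806.
P(epithermal gold | evidence) ≈ 0.0054473 / 0.071806 ≈ 0.076
P(kimberlite pipe | evidence) ≈ 0.0039974 / 0.071806 ≈ 0.056
P(sediment-hosted zinc | evidence) ≈ 0.028955 / 0.071806 ≈ 0.403
P(iron oxide copper-gold | evidence) ≈ 0.033407 / 0.071806 ≈ 0.465
The largest is 0.465, so iron oxide copper-gold is most probable.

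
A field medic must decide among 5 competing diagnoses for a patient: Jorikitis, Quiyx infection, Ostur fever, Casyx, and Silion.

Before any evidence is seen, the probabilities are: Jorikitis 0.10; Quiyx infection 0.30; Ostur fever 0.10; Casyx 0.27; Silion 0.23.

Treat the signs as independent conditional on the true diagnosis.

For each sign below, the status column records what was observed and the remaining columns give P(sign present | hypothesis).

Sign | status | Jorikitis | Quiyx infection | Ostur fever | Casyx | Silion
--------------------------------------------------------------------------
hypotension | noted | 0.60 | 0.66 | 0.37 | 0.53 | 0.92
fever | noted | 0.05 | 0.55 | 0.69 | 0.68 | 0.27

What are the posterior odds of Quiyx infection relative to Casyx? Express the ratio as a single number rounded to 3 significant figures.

The normalizing constant cancels in an odds ratio, so compute prior × likelihood for the two hypotheses only:
  Quiyx infection: 0.30 × 0.66 × 0.55 = 0.1089
  Casyx: 0.27 × 0.53 × 0.68 = 0.097308
Odds(Quiyx infection : Casyx) = 0.1089 / 0.097308 ≈ 1.12.

1.12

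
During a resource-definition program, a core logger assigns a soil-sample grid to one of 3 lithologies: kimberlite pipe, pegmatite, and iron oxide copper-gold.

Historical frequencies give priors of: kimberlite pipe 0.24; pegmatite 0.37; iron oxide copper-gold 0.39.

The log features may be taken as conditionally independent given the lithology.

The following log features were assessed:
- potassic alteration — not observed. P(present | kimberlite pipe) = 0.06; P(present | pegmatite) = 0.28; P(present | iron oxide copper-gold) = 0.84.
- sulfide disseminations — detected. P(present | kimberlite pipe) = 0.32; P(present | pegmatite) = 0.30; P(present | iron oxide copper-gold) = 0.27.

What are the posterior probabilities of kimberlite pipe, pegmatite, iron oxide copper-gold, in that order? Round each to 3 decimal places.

0.427, 0.473, 0.100

Multiply each prior by the joint likelihood of the log feature pattern (using 1 − P(present | H) for each absent log feature):
  kimberlite pipe: 0.24 × (1 − 0.06) × 0.32 = 0.072192
  pegmatite: 0.37 × (1 − 0.28) × 0.30 = 0.07992
  iron oxide copper-gold: 0.39 × (1 − 0.84) × 0.27 = 0.016848
Normalizing constant Z = 0.072192 + 0.07992 + 0.016848 = 0.16896.
P(kimberlite pipe | evidence) = 0.072192 / 0.16896 ≈ 0.427
P(pegmatite | evidence) = 0.07992 / 0.16896 ≈ 0.473
P(iron oxide copper-gold | evidence) = 0.016848 / 0.16896 ≈ 0.100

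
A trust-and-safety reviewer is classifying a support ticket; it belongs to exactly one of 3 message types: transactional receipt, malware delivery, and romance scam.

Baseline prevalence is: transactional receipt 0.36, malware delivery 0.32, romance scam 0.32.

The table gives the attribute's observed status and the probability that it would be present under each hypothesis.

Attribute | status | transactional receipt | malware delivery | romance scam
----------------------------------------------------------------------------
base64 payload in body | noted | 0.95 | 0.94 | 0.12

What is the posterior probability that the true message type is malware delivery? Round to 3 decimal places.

For each hypothesis, the unnormalized posterior weight is prior × likelihood:
  transactional receipt: 0.36 × 0.95 = 0.342
  malware delivery: 0.32 × 0.94 = 0.3008
  romance scam: 0.32 × 0.12 = 0.0384
Normalizing constant Z = 0.342 + 0.3008 + 0.0384 = 0.6812.
P(malware delivery | evidence) = 0.3008 / 0.6812 ≈ 0.442.

0.442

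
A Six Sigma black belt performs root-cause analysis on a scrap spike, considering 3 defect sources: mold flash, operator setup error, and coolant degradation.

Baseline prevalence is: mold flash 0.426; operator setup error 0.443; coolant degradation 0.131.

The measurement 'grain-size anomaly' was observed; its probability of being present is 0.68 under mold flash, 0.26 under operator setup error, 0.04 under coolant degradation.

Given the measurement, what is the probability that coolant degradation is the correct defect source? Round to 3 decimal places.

For each hypothesis, the unnormalized posterior weight is prior × likelihood:
  mold flash: 0.426 × 0.68 = 0.28968
  operator setup error: 0.443 × 0.26 = 0.11518
  coolant degradation: 0.131 × 0.04 = 0.00524
Marginal likelihood of the evidence = 0.4101.
P(coolant degradation | evidence) = 0.00524 / 0.4101 ≈ 0.013.

0.013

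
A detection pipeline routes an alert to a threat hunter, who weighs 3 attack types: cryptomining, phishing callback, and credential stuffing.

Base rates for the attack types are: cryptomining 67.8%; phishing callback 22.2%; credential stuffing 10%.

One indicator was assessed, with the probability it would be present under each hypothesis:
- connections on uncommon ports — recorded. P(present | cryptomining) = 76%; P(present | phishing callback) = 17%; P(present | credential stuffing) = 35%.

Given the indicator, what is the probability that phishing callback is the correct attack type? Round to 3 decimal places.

Multiply each prior by the likelihood of the indicator:
  cryptomining: 0.678 × 0.76 = 0.51528
  phishing callback: 0.222 × 0.17 = 0.03774
  credential stuffing: 0.100 × 0.35 = 0.035
Normalizing constant Z = 0.51528 + 0.03774 + 0.035 = 0.58802.
P(phishing callback | evidence) = 0.03774 / 0.58802 ≈ 0.064.

0.064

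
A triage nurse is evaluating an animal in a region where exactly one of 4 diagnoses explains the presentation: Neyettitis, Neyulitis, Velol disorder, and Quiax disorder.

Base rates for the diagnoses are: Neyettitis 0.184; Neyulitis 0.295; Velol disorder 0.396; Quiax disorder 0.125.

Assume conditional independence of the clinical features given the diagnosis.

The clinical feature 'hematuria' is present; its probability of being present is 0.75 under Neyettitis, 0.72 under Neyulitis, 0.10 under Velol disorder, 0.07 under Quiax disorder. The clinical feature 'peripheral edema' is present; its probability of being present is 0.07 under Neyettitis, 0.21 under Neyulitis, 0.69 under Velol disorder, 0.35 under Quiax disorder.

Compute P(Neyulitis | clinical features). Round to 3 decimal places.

0.527

For each hypothesis, the unnormalized posterior weight is prior × product of the clinical feature likelihoods:
  Neyettitis: 0.184 × 0.75 × 0.07 = 0.00966
  Neyulitis: 0.295 × 0.72 × 0.21 = 0.044604
  Velol disorder: 0.396 × 0.10 × 0.69 = 0.027324
  Quiax disorder: 0.125 × 0.07 × 0.35 = 0.0030625
The unnormalized weights sum to 0.08465.
P(Neyulitis | evidence) = 0.044604 / 0.08465 ≈ 0.527.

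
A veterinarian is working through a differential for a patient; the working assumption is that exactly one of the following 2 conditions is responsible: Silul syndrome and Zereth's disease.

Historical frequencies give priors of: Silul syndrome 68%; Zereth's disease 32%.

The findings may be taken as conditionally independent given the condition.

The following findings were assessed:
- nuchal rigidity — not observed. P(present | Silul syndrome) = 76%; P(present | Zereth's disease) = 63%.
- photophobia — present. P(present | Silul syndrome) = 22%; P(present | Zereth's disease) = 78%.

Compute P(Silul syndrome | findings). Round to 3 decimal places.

For each hypothesis, the unnormalized posterior weight is prior × product of the finding likelihoods (using 1 − P(present | H) for each absent finding):
  Silul syndrome: 0.68 × (1 − 0.76) × 0.22 = 0.035904
  Zereth's disease: 0.32 × (1 − 0.63) × 0.78 = 0.092352
Marginal likelihood of the evidence = 0.12826.
P(Silul syndrome | evidence) = 0.035904 / 0.12826 ≈ 0.280.

0.280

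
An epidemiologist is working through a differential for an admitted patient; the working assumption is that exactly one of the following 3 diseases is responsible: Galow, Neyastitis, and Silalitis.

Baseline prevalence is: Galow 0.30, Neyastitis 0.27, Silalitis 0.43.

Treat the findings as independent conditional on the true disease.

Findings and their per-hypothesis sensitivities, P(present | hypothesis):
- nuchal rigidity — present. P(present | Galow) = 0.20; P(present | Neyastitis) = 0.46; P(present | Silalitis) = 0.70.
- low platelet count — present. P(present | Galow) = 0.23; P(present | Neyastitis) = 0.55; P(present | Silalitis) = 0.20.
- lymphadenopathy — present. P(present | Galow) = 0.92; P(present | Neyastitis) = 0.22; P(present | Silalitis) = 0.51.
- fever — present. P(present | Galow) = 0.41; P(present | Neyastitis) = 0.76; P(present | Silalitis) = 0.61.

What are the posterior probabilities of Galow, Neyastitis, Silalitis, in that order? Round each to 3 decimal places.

For each hypothesis, the unnormalized posterior weight is prior × product of the finding likelihoods:
  Galow: 0.30 × 0.20 × 0.23 × 0.92 × 0.41 = 0.0052054
  Neyastitis: 0.27 × 0.46 × 0.55 × 0.22 × 0.76 = 0.011421
  Silalitis: 0.43 × 0.70 × 0.20 × 0.51 × 0.61 = 0.018728
The unnormalized weights sum to 0.035355.
P(Galow | evidence) = 0.0052054 / 0.035355 ≈ 0.147
P(Neyastitis | evidence) = 0.011421 / 0.035355 ≈ 0.323
P(Silalitis | evidence) = 0.018728 / 0.035355 ≈ 0.530

0.147, 0.323, 0.530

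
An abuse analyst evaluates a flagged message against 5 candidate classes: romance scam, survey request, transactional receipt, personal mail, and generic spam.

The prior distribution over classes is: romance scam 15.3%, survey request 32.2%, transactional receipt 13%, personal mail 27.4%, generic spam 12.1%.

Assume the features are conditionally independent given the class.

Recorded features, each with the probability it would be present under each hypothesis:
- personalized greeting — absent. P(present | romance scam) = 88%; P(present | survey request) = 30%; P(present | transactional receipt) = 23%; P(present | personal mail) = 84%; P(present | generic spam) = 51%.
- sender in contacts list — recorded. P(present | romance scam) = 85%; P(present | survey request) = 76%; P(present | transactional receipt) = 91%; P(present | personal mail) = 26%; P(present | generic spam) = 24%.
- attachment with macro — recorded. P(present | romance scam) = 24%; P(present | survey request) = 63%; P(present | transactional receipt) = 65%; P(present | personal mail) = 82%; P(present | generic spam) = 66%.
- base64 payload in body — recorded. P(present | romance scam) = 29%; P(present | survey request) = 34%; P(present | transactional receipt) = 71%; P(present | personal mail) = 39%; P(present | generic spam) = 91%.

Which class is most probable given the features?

By Bayes' rule with conditional independence, the unnormalized weight for each hypothesis is prior × ∏ likelihoods (using 1 − P(present | H) for each absent feature):
  romance scam: 0.153 × (1 − 0.88) × 0.85 × 0.24 × 0.29 = 0.0010862
  survey request: 0.322 × (1 − 0.30) × 0.76 × 0.63 × 0.34 = 0.036693
  transactional receipt: 0.130 × (1 − 0.23) × 0.91 × 0.65 × 0.71 = 0.042038
  personal mail: 0.274 × (1 − 0.84) × 0.26 × 0.82 × 0.39 = 0.0036452
  generic spam: 0.121 × (1 − 0.51) × 0.24 × 0.66 × 0.91 = 0.0085463
Marginal likelihood of the evidence = 0.092009.
P(romance scam | evidence) ≈ 0.0010862 / 0.092009 ≈ 0.012
P(survey request | evidence) ≈ 0.036693 / 0.092009 ≈ 0.399
P(transactional receipt | evidence) ≈ 0.042038 / 0.092009 ≈ 0.457
P(personal mail | evidence) ≈ 0.0036452 / 0.092009 ≈ 0.040
P(generic spam | evidence) ≈ 0.0085463 / 0.092009 ≈ 0.093
The largest is 0.457, so transactional receipt is most probable.

transactional receipt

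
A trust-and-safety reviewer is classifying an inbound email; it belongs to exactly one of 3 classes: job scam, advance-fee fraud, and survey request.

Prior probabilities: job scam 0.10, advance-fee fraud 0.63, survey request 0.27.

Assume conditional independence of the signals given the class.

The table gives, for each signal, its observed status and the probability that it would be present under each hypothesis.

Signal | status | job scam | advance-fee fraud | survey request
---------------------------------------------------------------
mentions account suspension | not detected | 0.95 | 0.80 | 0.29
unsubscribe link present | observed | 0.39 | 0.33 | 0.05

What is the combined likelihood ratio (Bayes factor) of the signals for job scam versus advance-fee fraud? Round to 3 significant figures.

Take the product of per-signal likelihoods under each hypothesis (using 1 − P(present | H) for each absent signal), then divide.
  job scam: (1 − 0.95) × 0.39 = 0.0195
  advance-fee fraud: (1 − 0.80) × 0.33 = 0.066
Bayes factor = 0.0195 / 0.066 ≈ 0.295

0.295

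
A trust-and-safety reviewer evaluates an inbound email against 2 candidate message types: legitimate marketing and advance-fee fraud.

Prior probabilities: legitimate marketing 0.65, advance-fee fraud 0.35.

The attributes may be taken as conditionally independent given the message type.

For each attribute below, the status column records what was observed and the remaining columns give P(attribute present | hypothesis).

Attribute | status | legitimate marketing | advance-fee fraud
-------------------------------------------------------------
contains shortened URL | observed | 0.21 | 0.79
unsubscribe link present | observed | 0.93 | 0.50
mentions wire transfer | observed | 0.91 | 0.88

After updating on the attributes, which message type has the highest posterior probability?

Multiply each prior by the joint likelihood of the attribute pattern:
  legitimate marketing: 0.65 × 0.21 × 0.93 × 0.91 = 0.11552
  advance-fee fraud: 0.35 × 0.79 × 0.50 × 0.88 = 0.12166
Marginal likelihood of the evidence = 0.23718.
P(legitimate marketing | evidence) ≈ 0.11552 / 0.23718 ≈ 0.487
P(advance-fee fraud | evidence) ≈ 0.12166 / 0.23718 ≈ 0.513
The largest is 0.513, so advance-fee fraud is most probable.

advance-fee fraud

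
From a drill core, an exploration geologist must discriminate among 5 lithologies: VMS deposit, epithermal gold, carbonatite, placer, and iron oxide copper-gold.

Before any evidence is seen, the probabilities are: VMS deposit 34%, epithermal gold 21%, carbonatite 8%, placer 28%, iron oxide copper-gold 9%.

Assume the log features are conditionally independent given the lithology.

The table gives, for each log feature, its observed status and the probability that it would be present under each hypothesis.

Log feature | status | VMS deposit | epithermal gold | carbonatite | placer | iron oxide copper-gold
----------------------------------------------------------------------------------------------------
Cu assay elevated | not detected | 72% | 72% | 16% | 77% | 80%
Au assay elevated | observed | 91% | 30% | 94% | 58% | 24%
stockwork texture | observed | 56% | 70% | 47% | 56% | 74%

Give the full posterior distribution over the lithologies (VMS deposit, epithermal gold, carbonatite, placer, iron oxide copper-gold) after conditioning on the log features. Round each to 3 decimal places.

0.423, 0.108, 0.259, 0.182, 0.028

For each hypothesis, the unnormalized posterior weight is prior × product of the log feature likelihoods (using 1 − P(present | H) for each absent log feature):
  VMS deposit: 0.34 × (1 − 0.72) × 0.91 × 0.56 = 0.048514
  epithermal gold: 0.21 × (1 − 0.72) × 0.30 × 0.70 = 0.012348
  carbonatite: 0.08 × (1 − 0.16) × 0.94 × 0.47 = 0.029689
  placer: 0.28 × (1 − 0.77) × 0.58 × 0.56 = 0.020917
  iron oxide copper-gold: 0.09 × (1 − 0.80) × 0.24 × 0.74 = 0.0031968
The unnormalized weights sum to 0.11466.
P(VMS deposit | evidence) = 0.048514 / 0.11466 ≈ 0.423
P(epithermal gold | evidence) = 0.012348 / 0.11466 ≈ 0.108
P(carbonatite | evidence) = 0.029689 / 0.11466 ≈ 0.259
P(placer | evidence) = 0.020917 / 0.11466 ≈ 0.182
P(iron oxide copper-gold | evidence) = 0.0031968 / 0.11466 ≈ 0.028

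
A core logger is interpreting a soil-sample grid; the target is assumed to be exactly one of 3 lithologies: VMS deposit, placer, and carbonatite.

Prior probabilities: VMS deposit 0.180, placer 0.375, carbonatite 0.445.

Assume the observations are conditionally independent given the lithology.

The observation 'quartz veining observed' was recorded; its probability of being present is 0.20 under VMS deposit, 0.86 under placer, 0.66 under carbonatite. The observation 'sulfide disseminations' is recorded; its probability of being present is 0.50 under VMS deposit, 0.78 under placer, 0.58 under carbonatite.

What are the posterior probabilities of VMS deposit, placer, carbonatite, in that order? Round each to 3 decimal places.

0.041, 0.572, 0.387

By Bayes' rule with conditional independence, the unnormalized weight for each hypothesis is prior × ∏ likelihoods:
  VMS deposit: 0.180 × 0.20 × 0.50 = 0.018
  placer: 0.375 × 0.86 × 0.78 = 0.25155
  carbonatite: 0.445 × 0.66 × 0.58 = 0.17035
Normalizing constant Z = 0.018 + 0.25155 + 0.17035 = 0.4399.
P(VMS deposit | evidence) = 0.018 / 0.4399 ≈ 0.041
P(placer | evidence) = 0.25155 / 0.4399 ≈ 0.572
P(carbonatite | evidence) = 0.17035 / 0.4399 ≈ 0.387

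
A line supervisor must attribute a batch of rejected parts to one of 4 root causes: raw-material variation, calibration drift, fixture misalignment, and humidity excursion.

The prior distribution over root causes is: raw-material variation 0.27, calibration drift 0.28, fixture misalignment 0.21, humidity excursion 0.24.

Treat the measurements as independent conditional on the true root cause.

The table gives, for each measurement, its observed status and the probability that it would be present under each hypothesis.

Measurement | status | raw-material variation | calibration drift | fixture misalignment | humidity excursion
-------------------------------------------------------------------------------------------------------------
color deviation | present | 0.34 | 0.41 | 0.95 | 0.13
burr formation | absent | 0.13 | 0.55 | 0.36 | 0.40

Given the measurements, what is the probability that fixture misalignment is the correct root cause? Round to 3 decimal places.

0.459

For each hypothesis, the unnormalized posterior weight is prior × product of the measurement likelihoods (using 1 − P(present | H) for each absent measurement):
  raw-material variation: 0.27 × 0.34 × (1 − 0.13) = 0.079866
  calibration drift: 0.28 × 0.41 × (1 − 0.55) = 0.05166
  fixture misalignment: 0.21 × 0.95 × (1 − 0.36) = 0.12768
  humidity excursion: 0.24 × 0.13 × (1 − 0.40) = 0.01872
Marginal likelihood of the evidence = 0.27793.
P(fixture misalignment | evidence) = 0.12768 / 0.27793 ≈ 0.459.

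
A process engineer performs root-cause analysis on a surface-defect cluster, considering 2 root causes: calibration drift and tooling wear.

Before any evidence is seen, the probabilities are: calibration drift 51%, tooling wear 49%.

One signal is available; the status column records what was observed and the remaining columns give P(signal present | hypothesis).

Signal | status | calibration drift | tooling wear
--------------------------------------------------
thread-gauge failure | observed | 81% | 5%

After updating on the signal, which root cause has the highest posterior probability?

calibration drift

For each hypothesis, the unnormalized posterior weight is prior × likelihood:
  calibration drift: 0.51 × 0.81 = 0.4131
  tooling wear: 0.49 × 0.05 = 0.0245
The unnormalized weights sum to 0.4376.
P(calibration drift | evidence) ≈ 0.4131 / 0.4376 ≈ 0.944
P(tooling wear | evidence) ≈ 0.0245 / 0.4376 ≈ 0.056
The largest is 0.944, so calibration drift is most probable.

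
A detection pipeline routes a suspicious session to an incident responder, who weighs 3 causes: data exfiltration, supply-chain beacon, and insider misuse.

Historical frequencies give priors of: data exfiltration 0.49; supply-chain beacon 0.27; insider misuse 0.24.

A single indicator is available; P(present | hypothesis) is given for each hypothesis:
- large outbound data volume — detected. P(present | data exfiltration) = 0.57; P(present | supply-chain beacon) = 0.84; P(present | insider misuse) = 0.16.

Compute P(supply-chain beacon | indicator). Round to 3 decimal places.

0.417

Multiply each prior by the likelihood of the indicator:
  data exfiltration: 0.49 × 0.57 = 0.2793
  supply-chain beacon: 0.27 × 0.84 = 0.2268
  insider misuse: 0.24 × 0.16 = 0.0384
The unnormalized weights sum to 0.5445.
P(supply-chain beacon | evidence) = 0.2268 / 0.5445 ≈ 0.417.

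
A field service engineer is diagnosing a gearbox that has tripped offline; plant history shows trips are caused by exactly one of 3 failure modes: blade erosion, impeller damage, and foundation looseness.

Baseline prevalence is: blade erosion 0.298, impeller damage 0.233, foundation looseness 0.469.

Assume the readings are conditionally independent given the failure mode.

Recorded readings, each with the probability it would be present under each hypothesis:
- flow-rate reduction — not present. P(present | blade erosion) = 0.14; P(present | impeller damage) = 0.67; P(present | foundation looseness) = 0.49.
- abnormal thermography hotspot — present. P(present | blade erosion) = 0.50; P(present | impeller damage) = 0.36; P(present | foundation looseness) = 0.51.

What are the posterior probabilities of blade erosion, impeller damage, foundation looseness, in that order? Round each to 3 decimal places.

By Bayes' rule with conditional independence, the unnormalized weight for each hypothesis is prior × ∏ likelihoods (using 1 − P(present | H) for each absent reading):
  blade erosion: 0.298 × (1 − 0.14) × 0.50 = 0.12814
  impeller damage: 0.233 × (1 − 0.67) × 0.36 = 0.02768
  foundation looseness: 0.469 × (1 − 0.49) × 0.51 = 0.12199
Normalizing constant Z = 0.12814 + 0.02768 + 0.12199 = 0.27781.
P(blade erosion | evidence) = 0.12814 / 0.27781 ≈ 0.461
P(impeller damage | evidence) = 0.02768 / 0.27781 ≈ 0.100
P(foundation looseness | evidence) = 0.12199 / 0.27781 ≈ 0.439

0.461, 0.100, 0.439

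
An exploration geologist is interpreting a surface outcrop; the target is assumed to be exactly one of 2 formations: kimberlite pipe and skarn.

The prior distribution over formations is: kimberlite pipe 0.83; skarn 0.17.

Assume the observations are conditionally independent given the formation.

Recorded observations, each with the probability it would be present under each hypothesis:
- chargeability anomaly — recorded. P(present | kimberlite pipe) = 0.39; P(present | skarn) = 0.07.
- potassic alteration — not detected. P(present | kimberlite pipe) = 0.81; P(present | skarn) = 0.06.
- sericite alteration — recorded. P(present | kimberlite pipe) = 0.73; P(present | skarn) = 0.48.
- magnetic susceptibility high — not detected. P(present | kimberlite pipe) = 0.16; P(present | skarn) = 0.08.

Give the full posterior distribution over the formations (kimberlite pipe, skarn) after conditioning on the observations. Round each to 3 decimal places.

By Bayes' rule with conditional independence, the unnormalized weight for each hypothesis is prior × ∏ likelihoods (using 1 − P(present | H) for each absent observation):
  kimberlite pipe: 0.83 × 0.39 × (1 − 0.81) × 0.73 × (1 − 0.16) = 0.037714
  skarn: 0.17 × 0.07 × (1 − 0.06) × 0.48 × (1 − 0.08) = 0.0049397
The unnormalized weights sum to 0.042653.
P(kimberlite pipe | evidence) = 0.037714 / 0.042653 ≈ 0.884
P(skarn | evidence) = 0.0049397 / 0.042653 ≈ 0.116

0.884, 0.116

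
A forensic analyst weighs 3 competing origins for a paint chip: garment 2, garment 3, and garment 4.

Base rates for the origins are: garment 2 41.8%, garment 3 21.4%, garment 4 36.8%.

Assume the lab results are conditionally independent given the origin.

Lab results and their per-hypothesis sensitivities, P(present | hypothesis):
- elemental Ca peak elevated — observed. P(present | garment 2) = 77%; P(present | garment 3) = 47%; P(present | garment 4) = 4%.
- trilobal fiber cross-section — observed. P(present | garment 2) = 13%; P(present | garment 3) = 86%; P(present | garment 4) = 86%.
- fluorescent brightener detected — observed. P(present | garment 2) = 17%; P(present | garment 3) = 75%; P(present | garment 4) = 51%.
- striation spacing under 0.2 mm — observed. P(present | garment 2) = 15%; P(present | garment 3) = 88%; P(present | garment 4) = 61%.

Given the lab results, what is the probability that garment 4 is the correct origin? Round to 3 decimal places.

0.063

For each hypothesis, the unnormalized posterior weight is prior × product of the lab result likelihoods:
  garment 2: 0.418 × 0.77 × 0.13 × 0.17 × 0.15 = 0.001067
  garment 3: 0.214 × 0.47 × 0.86 × 0.75 × 0.88 = 0.057089
  garment 4: 0.368 × 0.04 × 0.86 × 0.51 × 0.61 = 0.0039383
Marginal likelihood of the evidence = 0.062094.
P(garment 4 | evidence) = 0.0039383 / 0.062094 ≈ 0.063.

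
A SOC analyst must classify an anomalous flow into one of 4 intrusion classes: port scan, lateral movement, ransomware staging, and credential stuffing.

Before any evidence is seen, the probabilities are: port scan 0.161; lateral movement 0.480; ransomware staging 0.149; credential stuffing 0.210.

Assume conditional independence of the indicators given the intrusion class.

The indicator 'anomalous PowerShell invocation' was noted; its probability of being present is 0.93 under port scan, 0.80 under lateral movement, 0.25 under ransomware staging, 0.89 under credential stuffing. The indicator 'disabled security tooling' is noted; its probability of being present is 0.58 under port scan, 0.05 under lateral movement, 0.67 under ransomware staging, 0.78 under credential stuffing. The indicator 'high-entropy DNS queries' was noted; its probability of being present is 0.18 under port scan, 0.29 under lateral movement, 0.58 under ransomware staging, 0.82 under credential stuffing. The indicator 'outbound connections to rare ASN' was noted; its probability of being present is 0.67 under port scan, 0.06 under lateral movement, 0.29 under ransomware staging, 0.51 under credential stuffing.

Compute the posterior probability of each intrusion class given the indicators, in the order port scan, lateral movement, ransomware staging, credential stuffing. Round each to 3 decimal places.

Multiply each prior by the joint likelihood of the indicator pattern:
  port scan: 0.161 × 0.93 × 0.58 × 0.18 × 0.67 = 0.010473
  lateral movement: 0.480 × 0.80 × 0.05 × 0.29 × 0.06 = 0.00033408
  ransomware staging: 0.149 × 0.25 × 0.67 × 0.58 × 0.29 = 0.0041979
  credential stuffing: 0.210 × 0.89 × 0.78 × 0.82 × 0.51 = 0.060966
The unnormalized weights sum to 0.075971.
P(port scan | evidence) = 0.010473 / 0.075971 ≈ 0.138
P(lateral movement | evidence) = 0.00033408 / 0.075971 ≈ 0.004
P(ransomware staging | evidence) = 0.0041979 / 0.075971 ≈ 0.055
P(credential stuffing | evidence) = 0.060966 / 0.075971 ≈ 0.802

0.138, 0.004, 0.055, 0.802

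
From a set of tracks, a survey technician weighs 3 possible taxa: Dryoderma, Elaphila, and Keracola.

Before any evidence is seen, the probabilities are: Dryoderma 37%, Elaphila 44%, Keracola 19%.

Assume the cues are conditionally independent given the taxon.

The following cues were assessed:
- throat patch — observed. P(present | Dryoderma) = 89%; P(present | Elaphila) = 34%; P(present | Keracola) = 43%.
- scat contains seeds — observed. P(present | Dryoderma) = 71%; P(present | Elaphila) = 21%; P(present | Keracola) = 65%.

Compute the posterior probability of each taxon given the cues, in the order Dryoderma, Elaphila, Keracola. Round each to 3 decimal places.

0.734, 0.099, 0.167

For each hypothesis, the unnormalized posterior weight is prior × product of the cue likelihoods:
  Dryoderma: 0.37 × 0.89 × 0.71 = 0.2338
  Elaphila: 0.44 × 0.34 × 0.21 = 0.031416
  Keracola: 0.19 × 0.43 × 0.65 = 0.053105
Normalizing constant Z = 0.2338 + 0.031416 + 0.053105 = 0.31832.
P(Dryoderma | evidence) = 0.2338 / 0.31832 ≈ 0.734
P(Elaphila | evidence) = 0.031416 / 0.31832 ≈ 0.099
P(Keracola | evidence) = 0.053105 / 0.31832 ≈ 0.167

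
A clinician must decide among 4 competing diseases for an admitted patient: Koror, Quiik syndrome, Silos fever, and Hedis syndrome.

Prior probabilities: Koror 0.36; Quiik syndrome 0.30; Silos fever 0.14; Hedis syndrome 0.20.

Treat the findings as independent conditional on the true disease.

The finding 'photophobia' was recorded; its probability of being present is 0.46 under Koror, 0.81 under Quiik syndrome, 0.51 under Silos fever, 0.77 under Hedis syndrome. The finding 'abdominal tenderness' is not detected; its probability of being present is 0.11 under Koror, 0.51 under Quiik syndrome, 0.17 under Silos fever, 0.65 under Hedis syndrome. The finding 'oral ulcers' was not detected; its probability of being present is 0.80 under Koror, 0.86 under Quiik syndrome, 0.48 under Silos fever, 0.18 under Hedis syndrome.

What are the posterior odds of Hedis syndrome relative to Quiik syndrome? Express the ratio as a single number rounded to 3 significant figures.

Unnormalized posterior weight (prior times the finding likelihoods) for each of the two hypotheses (using 1 − P(present | H) for each absent finding):
  Hedis syndrome: 0.20 × 0.77 × (1 − 0.65) × (1 − 0.18) = 0.044198
  Quiik syndrome: 0.30 × 0.81 × (1 − 0.51) × (1 − 0.86) = 0.01667
Posterior odds = 0.044198 / 0.01667 ≈ 2.65.

2.65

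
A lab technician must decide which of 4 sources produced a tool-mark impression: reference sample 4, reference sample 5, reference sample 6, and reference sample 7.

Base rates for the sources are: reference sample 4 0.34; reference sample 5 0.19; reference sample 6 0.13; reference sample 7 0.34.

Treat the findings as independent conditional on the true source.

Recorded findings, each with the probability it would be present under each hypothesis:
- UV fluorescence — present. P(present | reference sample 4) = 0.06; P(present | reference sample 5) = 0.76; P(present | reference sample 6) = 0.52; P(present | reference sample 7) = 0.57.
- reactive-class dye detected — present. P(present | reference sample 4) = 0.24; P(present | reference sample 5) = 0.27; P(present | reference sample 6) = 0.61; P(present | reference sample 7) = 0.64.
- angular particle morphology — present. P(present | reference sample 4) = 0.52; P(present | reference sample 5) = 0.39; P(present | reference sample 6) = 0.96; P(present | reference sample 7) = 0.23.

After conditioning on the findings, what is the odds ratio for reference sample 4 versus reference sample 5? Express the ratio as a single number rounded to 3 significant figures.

0.167

Posterior odds equal prior odds times the likelihood ratio; only the two competing hypotheses matter.
  reference sample 4: 0.34 × 0.06 × 0.24 × 0.52 = 0.0025459
  reference sample 5: 0.19 × 0.76 × 0.27 × 0.39 = 0.015205
Posterior odds = 0.0025459 / 0.015205 ≈ 0.167.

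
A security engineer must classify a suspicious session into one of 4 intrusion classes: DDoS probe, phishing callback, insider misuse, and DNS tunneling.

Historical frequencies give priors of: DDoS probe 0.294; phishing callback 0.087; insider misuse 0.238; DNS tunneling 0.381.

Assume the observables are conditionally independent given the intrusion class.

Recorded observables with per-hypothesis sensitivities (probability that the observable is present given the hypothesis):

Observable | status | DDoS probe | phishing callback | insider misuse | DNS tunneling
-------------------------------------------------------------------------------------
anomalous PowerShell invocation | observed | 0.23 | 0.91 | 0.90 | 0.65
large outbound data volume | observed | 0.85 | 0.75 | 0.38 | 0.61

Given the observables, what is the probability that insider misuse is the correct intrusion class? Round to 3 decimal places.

0.233

By Bayes' rule with conditional independence, the unnormalized weight for each hypothesis is prior × ∏ likelihoods:
  DDoS probe: 0.294 × 0.23 × 0.85 = 0.057477
  phishing callback: 0.087 × 0.91 × 0.75 = 0.059377
  insider misuse: 0.238 × 0.90 × 0.38 = 0.081396
  DNS tunneling: 0.381 × 0.65 × 0.61 = 0.15107
Marginal likelihood of the evidence = 0.34932.
P(insider misuse | evidence) = 0.081396 / 0.34932 ≈ 0.233.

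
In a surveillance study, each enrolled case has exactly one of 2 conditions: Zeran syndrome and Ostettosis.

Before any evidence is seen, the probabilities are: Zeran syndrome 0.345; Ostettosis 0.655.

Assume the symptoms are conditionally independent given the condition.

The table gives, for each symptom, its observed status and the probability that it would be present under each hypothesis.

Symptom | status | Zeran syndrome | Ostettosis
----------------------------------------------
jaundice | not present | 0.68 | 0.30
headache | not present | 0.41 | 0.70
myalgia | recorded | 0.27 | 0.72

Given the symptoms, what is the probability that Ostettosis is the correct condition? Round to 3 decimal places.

0.849

Multiply each prior by the joint likelihood of the symptom pattern (using 1 − P(present | H) for each absent symptom):
  Zeran syndrome: 0.345 × (1 − 0.68) × (1 − 0.41) × 0.27 = 0.017587
  Ostettosis: 0.655 × (1 − 0.30) × (1 − 0.70) × 0.72 = 0.099036
Marginal likelihood of the evidence = 0.11662.
P(Ostettosis | evidence) = 0.099036 / 0.11662 ≈ 0.849.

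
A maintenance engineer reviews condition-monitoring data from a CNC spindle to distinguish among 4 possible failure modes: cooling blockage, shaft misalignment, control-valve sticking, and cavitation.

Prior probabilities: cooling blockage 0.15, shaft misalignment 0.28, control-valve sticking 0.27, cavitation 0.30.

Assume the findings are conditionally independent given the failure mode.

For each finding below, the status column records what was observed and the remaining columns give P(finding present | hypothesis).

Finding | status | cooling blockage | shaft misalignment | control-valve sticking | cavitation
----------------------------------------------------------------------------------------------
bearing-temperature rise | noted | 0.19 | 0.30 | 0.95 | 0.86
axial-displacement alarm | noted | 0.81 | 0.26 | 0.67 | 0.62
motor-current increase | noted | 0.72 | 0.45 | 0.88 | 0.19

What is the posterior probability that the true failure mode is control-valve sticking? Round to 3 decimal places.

By Bayes' rule with conditional independence, the unnormalized weight for each hypothesis is prior × ∏ likelihoods:
  cooling blockage: 0.15 × 0.19 × 0.81 × 0.72 = 0.016621
  shaft misalignment: 0.28 × 0.30 × 0.26 × 0.45 = 0.009828
  control-valve sticking: 0.27 × 0.95 × 0.67 × 0.88 = 0.15123
  cavitation: 0.30 × 0.86 × 0.62 × 0.19 = 0.030392
The unnormalized weights sum to 0.20807.
P(control-valve sticking | evidence) = 0.15123 / 0.20807 ≈ 0.727.

0.727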